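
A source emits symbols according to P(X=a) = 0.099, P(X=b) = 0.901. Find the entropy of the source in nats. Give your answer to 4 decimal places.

H(X) = −Σ p·ln p.
  −(0.099)·ln(0.099) = 0.22895
  −(0.901)·ln(0.901) = 0.09393
Sum: 0.22895 + 0.09393 = 0.3229 nats.

0.3229 nats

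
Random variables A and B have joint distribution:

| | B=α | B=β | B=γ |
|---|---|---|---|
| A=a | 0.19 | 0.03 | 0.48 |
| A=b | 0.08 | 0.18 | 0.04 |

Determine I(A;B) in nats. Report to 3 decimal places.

0.220 nats

Marginals: p(A) = (0.7000, 0.3000), p(B) = (0.2700, 0.2100, 0.5200).
I(A;B) = H(A) + H(B) − H(A,B).
H(A) = 0.6109, H(B) = 1.0213, H(A,B) = 1.4125.
I(A;B) = 0.6109 + 1.0213 − 1.4125 = 0.220 nats.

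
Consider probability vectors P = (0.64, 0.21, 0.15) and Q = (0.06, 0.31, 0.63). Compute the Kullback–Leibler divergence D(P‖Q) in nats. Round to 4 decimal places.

D(P‖Q) = Σ p·ln(p/q).
  0.64·ln(0.64/0.06) = 1.51496
  0.21·ln(0.21/0.31) = -0.08179
  0.15·ln(0.15/0.63) = -0.21526
D(P‖Q) = 1.2179 nats.

1.2179 nats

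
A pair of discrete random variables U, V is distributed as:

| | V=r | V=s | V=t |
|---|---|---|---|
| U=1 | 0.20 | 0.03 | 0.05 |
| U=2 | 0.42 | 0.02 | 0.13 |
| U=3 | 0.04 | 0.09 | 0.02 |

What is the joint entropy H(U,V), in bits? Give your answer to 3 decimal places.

2.465 bits

H(U,V) = −Σ p(x,y)·log₂ p(x,y) over all 9 cells.
  cell (1,r): −0.20·log₂0.20 = 0.4644
  cell (1,s): −0.03·log₂0.03 = 0.1518
  cell (1,t): −0.05·log₂0.05 = 0.2161
  cell (2,r): −0.42·log₂0.42 = 0.5256
  cell (2,s): −0.02·log₂0.02 = 0.1129
  cell (2,t): −0.13·log₂0.13 = 0.3826
  cell (3,r): −0.04·log₂0.04 = 0.1858
  cell (3,s): −0.09·log₂0.09 = 0.3127
  cell (3,t): −0.02·log₂0.02 = 0.1129
Sum = 2.465 bits.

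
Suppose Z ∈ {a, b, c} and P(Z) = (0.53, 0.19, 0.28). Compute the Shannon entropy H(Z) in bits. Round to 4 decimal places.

H(Z) = −Σ p·log₂ p.
  −(0.53)·log₂(0.53) = 0.48545
  −(0.19)·log₂(0.19) = 0.45523
  −(0.28)·log₂(0.28) = 0.51422
Sum: 0.48545 + 0.45523 + 0.51422 = 1.4549 bits.

1.4549 bits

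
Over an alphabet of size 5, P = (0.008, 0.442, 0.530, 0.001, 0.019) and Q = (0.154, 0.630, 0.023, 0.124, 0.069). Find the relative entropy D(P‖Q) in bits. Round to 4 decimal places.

2.0965 bits

D(P‖Q) = Σ p·log₂(p/q).
  0.008·log₂(0.008/0.154) = -0.03413
  0.442·log₂(0.442/0.630) = -0.22600
  0.530·log₂(0.530/0.023) = 2.39893
  0.001·log₂(0.001/0.124) = -0.00695
  0.019·log₂(0.019/0.069) = -0.03535
D(P‖Q) = 2.0965 bits.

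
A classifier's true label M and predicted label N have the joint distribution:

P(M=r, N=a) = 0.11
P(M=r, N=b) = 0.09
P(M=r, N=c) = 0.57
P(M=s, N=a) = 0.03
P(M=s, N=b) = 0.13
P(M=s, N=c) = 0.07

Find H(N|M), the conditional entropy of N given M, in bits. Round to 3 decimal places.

1.150 bits

Marginals: p(M) = (0.7700, 0.2300), p(N) = (0.1400, 0.2200, 0.6400).
H(N|M) = Σ p(M) · H(N|M=·).
  M=r: p=0.7700, H(N|M=r) = 1.0842
  M=s: p=0.2300, H(N|M=s) = 1.3709
Weighted sum = 1.150 bits.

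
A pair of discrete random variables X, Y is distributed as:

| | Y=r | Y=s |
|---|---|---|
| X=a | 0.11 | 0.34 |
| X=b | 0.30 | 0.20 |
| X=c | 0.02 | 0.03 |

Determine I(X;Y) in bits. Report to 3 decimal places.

0.091 bits

Marginals: p(X) = (0.4500, 0.5000, 0.0500), p(Y) = (0.4300, 0.5700).
I(X;Y) = H(X) + H(Y) − H(X,Y).
H(X) = 1.2345, H(Y) = 0.9858, H(X,Y) = 2.1296.
I(X;Y) = 1.2345 + 0.9858 − 2.1296 = 0.091 bits.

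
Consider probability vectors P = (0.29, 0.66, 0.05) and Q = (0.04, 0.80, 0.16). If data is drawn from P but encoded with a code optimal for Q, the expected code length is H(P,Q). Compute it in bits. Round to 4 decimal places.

1.6914 bits

H(P,Q) = −Σ p·log₂ q.
  −0.29·log₂(0.04) = 1.34672
  −0.66·log₂(0.80) = 0.21247
  −0.05·log₂(0.16) = 0.13219
H(P,Q) = 1.6914 bits.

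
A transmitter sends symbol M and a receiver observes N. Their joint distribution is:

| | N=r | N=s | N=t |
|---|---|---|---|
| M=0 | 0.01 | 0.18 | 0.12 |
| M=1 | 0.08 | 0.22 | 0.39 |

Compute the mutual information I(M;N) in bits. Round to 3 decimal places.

0.049 bits

Marginals: p(M) = (0.3100, 0.6900), p(N) = (0.0900, 0.4000, 0.5100).
I(M;N) = H(M) + H(N) − H(M,N).
H(M) = 0.8932, H(N) = 1.3369, H(M,N) = 2.1807.
I(M;N) = 0.8932 + 1.3369 − 2.1807 = 0.049 bits.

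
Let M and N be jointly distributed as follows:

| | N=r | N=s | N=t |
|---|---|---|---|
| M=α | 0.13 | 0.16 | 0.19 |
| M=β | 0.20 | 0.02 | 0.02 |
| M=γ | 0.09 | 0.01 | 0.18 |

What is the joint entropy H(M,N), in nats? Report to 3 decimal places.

H(M,N) = −Σ p(x,y)·ln p(x,y) over all 9 cells.
  cell (α,r): −0.13·ln0.13 = 0.2652
  cell (α,s): −0.16·ln0.16 = 0.2932
  cell (α,t): −0.19·ln0.19 = 0.3155
  cell (β,r): −0.20·ln0.20 = 0.3219
  cell (β,s): −0.02·ln0.02 = 0.0782
  cell (β,t): −0.02·ln0.02 = 0.0782
  cell (γ,r): −0.09·ln0.09 = 0.2167
  cell (γ,s): −0.01·ln0.01 = 0.0461
  cell (γ,t): −0.18·ln0.18 = 0.3087
Sum = 1.924 nats.

1.924 nats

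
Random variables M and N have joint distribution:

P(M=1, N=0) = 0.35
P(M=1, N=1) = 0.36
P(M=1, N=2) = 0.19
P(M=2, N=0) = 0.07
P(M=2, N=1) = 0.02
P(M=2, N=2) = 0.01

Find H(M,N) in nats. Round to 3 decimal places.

1.361 nats

H(M,N) = −Σ p(x,y)·ln p(x,y) over all 6 cells.
  cell (1,0): −0.35·ln0.35 = 0.3674
  cell (1,1): −0.36·ln0.36 = 0.3678
  cell (1,2): −0.19·ln0.19 = 0.3155
  cell (2,0): −0.07·ln0.07 = 0.1861
  cell (2,1): −0.02·ln0.02 = 0.0782
  cell (2,2): −0.01·ln0.01 = 0.0461
Sum = 1.361 nats.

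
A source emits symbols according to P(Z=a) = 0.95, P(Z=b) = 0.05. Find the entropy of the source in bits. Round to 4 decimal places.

0.2864 bits

H(Z) = −Σ p·log₂ p.
  −(0.95)·log₂(0.95) = 0.07030
  −(0.05)·log₂(0.05) = 0.21610
Sum: 0.07030 + 0.21610 = 0.2864 bits.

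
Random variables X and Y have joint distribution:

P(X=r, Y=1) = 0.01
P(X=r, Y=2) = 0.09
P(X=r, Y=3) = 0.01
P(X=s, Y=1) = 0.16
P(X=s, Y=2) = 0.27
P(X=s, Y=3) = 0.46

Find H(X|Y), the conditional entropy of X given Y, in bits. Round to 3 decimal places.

Chain rule: H(X|Y) = H(X,Y) − H(Y).
Marginals: p(X) = (0.1100, 0.8900), p(Y) = (0.1700, 0.3600, 0.4700).
H(X,Y) = 1.8939 bits; H(Y) = 1.4772 bits.
H(X|Y) = 1.8939 − 1.4772 = 0.417 bits.

0.417 bits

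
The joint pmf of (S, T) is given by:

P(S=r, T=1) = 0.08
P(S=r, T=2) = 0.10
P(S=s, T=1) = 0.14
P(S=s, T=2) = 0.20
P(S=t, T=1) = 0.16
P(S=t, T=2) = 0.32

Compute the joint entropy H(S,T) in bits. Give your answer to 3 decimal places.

2.434 bits

H(S,T) = −Σ p(x,y)·log₂ p(x,y) over all 6 cells.
  cell (r,1): −0.08·log₂0.08 = 0.2915
  cell (r,2): −0.10·log₂0.10 = 0.3322
  cell (s,1): −0.14·log₂0.14 = 0.3971
  cell (s,2): −0.20·log₂0.20 = 0.4644
  cell (t,1): −0.16·log₂0.16 = 0.4230
  cell (t,2): −0.32·log₂0.32 = 0.5260
Sum = 2.434 bits.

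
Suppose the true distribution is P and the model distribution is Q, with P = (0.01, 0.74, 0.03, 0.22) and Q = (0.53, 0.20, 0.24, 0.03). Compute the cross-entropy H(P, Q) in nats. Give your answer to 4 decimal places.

H(P,Q) = −Σ p·ln q.
  −0.01·ln(0.53) = 0.00635
  −0.74·ln(0.20) = 1.19098
  −0.03·ln(0.24) = 0.04281
  −0.22·ln(0.03) = 0.77144
H(P,Q) = 2.0116 nats.

2.0116 nats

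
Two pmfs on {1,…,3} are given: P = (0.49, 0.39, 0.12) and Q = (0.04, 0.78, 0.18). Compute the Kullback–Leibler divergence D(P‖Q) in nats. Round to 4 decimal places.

0.9087 nats

D(P‖Q) = Σ p·ln(p/q).
  0.49·ln(0.49/0.04) = 1.22771
  0.39·ln(0.39/0.78) = -0.27033
  0.12·ln(0.12/0.18) = -0.04866
D(P‖Q) = 0.9087 nats.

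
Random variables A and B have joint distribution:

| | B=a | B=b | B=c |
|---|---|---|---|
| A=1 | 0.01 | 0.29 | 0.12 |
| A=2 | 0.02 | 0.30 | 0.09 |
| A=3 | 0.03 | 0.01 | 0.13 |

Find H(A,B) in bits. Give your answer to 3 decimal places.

2.499 bits

H(A,B) = −Σ p(x,y)·log₂ p(x,y) over all 9 cells.
  cell (1,a): −0.01·log₂0.01 = 0.0664
  cell (1,b): −0.29·log₂0.29 = 0.5179
  cell (1,c): −0.12·log₂0.12 = 0.3671
  cell (2,a): −0.02·log₂0.02 = 0.1129
  cell (2,b): −0.30·log₂0.30 = 0.5211
  cell (2,c): −0.09·log₂0.09 = 0.3127
  cell (3,a): −0.03·log₂0.03 = 0.1518
  cell (3,b): −0.01·log₂0.01 = 0.0664
  cell (3,c): −0.13·log₂0.13 = 0.3826
Sum = 2.499 bits.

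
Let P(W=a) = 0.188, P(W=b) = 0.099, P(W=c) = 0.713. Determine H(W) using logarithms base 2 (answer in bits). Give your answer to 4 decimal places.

1.1316 bits

H(W) = −Σ p·log₂ p.
  −(0.188)·log₂(0.188) = 0.45330
  −(0.099)·log₂(0.099) = 0.33031
  −(0.713)·log₂(0.713) = 0.34796
Sum: 0.45330 + 0.33031 + 0.34796 = 1.1316 bits.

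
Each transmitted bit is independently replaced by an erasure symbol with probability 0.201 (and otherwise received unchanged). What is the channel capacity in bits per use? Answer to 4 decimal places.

0.7990 bits

Binary erasure channel: capacity C = 1 − ε.
C = 1 − 0.201 = 0.7990 bits per channel use.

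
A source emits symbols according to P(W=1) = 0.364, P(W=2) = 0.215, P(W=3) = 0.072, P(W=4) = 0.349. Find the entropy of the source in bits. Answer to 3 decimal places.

1.811 bits

H(W) = −Σ p·log₂ p.
  −(0.364)·log₂(0.364) = 0.5307
  −(0.215)·log₂(0.215) = 0.4768
  −(0.072)·log₂(0.072) = 0.2733
  −(0.349)·log₂(0.349) = 0.5300
Sum: 0.5307 + 0.4768 + 0.2733 + 0.5300 = 1.811 bits.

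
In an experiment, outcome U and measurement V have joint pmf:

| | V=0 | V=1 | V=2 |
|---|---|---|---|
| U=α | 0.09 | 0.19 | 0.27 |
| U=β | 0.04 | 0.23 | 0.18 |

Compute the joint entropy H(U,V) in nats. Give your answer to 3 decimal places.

1.661 nats

H(U,V) = −Σ p(x,y)·ln p(x,y) over all 6 cells.
  cell (α,0): −0.09·ln0.09 = 0.2167
  cell (α,1): −0.19·ln0.19 = 0.3155
  cell (α,2): −0.27·ln0.27 = 0.3535
  cell (β,0): −0.04·ln0.04 = 0.1288
  cell (β,1): −0.23·ln0.23 = 0.3380
  cell (β,2): −0.18·ln0.18 = 0.3087
Sum = 1.661 nats.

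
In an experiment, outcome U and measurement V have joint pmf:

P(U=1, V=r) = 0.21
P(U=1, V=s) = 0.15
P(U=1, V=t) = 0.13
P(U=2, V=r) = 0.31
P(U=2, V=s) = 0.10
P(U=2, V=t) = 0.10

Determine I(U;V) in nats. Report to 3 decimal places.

0.016 nats

Marginals: p(U) = (0.4900, 0.5100), p(V) = (0.5200, 0.2500, 0.2300).
I(U;V) = H(U) + H(V) − H(U,V).
H(U) = 0.6929, H(V) = 1.0246, H(U,V) = 1.7011.
I(U;V) = 0.6929 + 1.0246 − 1.7011 = 0.016 nats.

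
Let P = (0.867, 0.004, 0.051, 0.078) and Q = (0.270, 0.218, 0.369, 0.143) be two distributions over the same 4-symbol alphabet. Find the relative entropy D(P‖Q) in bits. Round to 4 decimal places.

D(P‖Q) = Σ p·log₂(p/q).
  0.867·log₂(0.867/0.270) = 1.45922
  0.004·log₂(0.004/0.218) = -0.02307
  0.051·log₂(0.051/0.369) = -0.14561
  0.078·log₂(0.078/0.143) = -0.06821
D(P‖Q) = 1.2223 bits.

1.2223 bits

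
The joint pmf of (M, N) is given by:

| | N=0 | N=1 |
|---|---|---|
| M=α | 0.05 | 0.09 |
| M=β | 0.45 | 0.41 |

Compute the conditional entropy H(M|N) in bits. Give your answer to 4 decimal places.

Chain rule: H(M|N) = H(M,N) − H(N).
Marginals: p(M) = (0.1400, 0.8600), p(N) = (0.5000, 0.5000).
H(M,N) = 1.5745 bits; H(N) = 1.0000 bits.
H(M|N) = 1.5745 − 1.0000 = 0.5745 bits.

0.5745 bits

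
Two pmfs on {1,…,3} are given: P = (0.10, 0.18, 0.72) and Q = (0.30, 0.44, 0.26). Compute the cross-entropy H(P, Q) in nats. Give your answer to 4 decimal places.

1.2381 nats

H(P,Q) = −Σ p·ln q.
  −0.10·ln(0.30) = 0.12040
  −0.18·ln(0.44) = 0.14778
  −0.72·ln(0.26) = 0.96989
H(P,Q) = 1.2381 nats.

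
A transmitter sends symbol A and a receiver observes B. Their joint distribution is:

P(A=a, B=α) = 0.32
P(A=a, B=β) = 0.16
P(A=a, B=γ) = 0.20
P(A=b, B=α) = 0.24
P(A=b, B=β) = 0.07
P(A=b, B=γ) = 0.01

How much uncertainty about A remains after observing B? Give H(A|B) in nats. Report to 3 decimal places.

Marginals: p(A) = (0.6800, 0.3200), p(B) = (0.5600, 0.2300, 0.2100).
H(A|B) = Σ p(B) · H(A|B=·).
  B=α: p=0.5600, H(A|B=α) = 0.6829
  B=β: p=0.2300, H(A|B=β) = 0.6145
  B=γ: p=0.2100, H(A|B=γ) = 0.1914
Weighted sum = 0.564 nats.

0.564 nats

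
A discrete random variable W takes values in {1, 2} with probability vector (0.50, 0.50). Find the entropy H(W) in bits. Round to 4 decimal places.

H(W) = −Σ p·log₂ p.
  −(0.50)·log₂(0.50) = 0.50000
  −(0.50)·log₂(0.50) = 0.50000
Sum: 0.50000 + 0.50000 = 1.0000 bits.

1.0000 bits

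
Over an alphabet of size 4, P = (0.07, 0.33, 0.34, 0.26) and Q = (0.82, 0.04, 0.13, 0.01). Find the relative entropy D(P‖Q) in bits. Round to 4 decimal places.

2.4498 bits

D(P‖Q) = Σ p·log₂(p/q).
  0.07·log₂(0.07/0.82) = -0.24851
  0.33·log₂(0.33/0.04) = 1.00465
  0.34·log₂(0.34/0.13) = 0.47159
  0.26·log₂(0.26/0.01) = 1.22211
D(P‖Q) = 2.4498 bits.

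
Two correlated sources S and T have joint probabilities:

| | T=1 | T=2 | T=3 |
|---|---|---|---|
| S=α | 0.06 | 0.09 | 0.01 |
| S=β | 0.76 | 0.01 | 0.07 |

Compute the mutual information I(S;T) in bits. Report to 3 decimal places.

Marginals: p(S) = (0.1600, 0.8400), p(T) = (0.8200, 0.1000, 0.0800).
I(S;T) = H(S) + H(T) − H(S,T).
H(S) = 0.6343, H(T) = 0.8585, H(S,T) = 1.2585.
I(S;T) = 0.6343 + 0.8585 − 1.2585 = 0.234 bits.

0.234 bits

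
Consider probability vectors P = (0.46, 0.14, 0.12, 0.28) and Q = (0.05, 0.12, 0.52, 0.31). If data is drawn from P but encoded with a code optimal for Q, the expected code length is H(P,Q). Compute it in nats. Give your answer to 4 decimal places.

2.0813 nats

H(P,Q) = −Σ p·ln q.
  −0.46·ln(0.05) = 1.37804
  −0.14·ln(0.12) = 0.29684
  −0.12·ln(0.52) = 0.07847
  −0.28·ln(0.31) = 0.32793
H(P,Q) = 2.0813 nats.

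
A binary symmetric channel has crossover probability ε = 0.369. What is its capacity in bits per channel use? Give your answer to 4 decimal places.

Binary symmetric channel: C = 1 − h₂(ε) where h₂ is the binary entropy function.
h₂(0.369) = −0.369·log₂0.369 − 0.631·log₂0.631 = 0.9499.
C = 1 − 0.9499 = 0.0501 bits per channel use.

0.0501 bits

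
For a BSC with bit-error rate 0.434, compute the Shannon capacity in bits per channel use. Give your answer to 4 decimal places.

Binary symmetric channel: C = 1 − h₂(ε) where h₂ is the binary entropy function.
h₂(0.434) = −0.434·log₂0.434 − 0.566·log₂0.566 = 0.9874.
C = 1 − 0.9874 = 0.0126 bits per channel use.

0.0126 bits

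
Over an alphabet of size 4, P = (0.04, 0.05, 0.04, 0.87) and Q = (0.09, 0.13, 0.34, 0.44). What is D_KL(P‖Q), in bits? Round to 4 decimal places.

0.6164 bits

D(P‖Q) = Σ p·log₂(p/q).
  0.04·log₂(0.04/0.09) = -0.04680
  0.05·log₂(0.05/0.13) = -0.06893
  0.04·log₂(0.04/0.34) = -0.12350
  0.87·log₂(0.87/0.44) = 0.85566
D(P‖Q) = 0.6164 bits.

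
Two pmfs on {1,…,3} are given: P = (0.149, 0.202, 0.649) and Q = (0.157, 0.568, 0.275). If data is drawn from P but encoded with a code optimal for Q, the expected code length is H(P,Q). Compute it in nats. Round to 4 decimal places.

1.2280 nats

H(P,Q) = −Σ p·ln q.
  −0.149·ln(0.157) = 0.27587
  −0.202·ln(0.568) = 0.11426
  −0.649·ln(0.275) = 0.83785
H(P,Q) = 1.2280 nats.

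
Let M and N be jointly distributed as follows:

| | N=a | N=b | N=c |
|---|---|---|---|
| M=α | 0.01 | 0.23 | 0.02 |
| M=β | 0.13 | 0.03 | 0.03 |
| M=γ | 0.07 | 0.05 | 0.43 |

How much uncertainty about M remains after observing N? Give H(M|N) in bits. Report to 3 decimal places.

0.856 bits

Marginals: p(M) = (0.2600, 0.1900, 0.5500), p(N) = (0.2100, 0.3100, 0.4800).
H(M|N) = Σ p(N) · H(M|N=·).
  N=a: p=0.2100, H(M|N=a) = 1.1658
  N=b: p=0.3100, H(M|N=b) = 1.0701
  N=c: p=0.4800, H(M|N=c) = 0.5832
Weighted sum = 0.856 bits.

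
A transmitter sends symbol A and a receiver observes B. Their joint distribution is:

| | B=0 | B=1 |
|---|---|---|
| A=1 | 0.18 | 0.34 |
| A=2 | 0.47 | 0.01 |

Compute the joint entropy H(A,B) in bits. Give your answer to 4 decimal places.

1.5529 bits

H(A,B) = −Σ p(x,y)·log₂ p(x,y) over all 4 cells.
  cell (1,0): −0.18·log₂0.18 = 0.44531
  cell (1,1): −0.34·log₂0.34 = 0.52917
  cell (2,0): −0.47·log₂0.47 = 0.51196
  cell (2,1): −0.01·log₂0.01 = 0.06644
Sum = 1.5529 bits.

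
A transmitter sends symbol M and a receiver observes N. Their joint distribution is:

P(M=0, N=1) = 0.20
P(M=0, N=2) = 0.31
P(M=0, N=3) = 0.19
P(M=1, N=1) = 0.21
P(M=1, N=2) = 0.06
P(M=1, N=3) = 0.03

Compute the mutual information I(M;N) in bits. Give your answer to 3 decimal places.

0.108 bits

Marginals: p(M) = (0.7000, 0.3000), p(N) = (0.4100, 0.3700, 0.2200).
I(M;N) = H(M) + H(N) − H(M,N).
H(M) = 0.8813, H(N) = 1.5387, H(M,N) = 2.3115.
I(M;N) = 0.8813 + 1.5387 − 2.3115 = 0.108 bits.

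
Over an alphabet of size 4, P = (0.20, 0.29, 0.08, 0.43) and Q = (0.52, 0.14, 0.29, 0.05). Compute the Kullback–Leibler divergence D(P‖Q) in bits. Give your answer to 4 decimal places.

1.2152 bits

D(P‖Q) = Σ p·log₂(p/q).
  0.20·log₂(0.20/0.52) = -0.27570
  0.29·log₂(0.29/0.14) = 0.30468
  0.08·log₂(0.08/0.29) = -0.14864
  0.43·log₂(0.43/0.05) = 1.33486
D(P‖Q) = 1.2152 bits.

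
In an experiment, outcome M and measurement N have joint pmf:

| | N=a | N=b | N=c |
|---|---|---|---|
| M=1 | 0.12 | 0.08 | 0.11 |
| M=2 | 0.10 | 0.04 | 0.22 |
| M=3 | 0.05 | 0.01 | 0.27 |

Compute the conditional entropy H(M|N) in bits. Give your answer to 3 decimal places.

Marginals: p(M) = (0.3100, 0.3600, 0.3300), p(N) = (0.2700, 0.1300, 0.6000).
H(M|N) = Σ p(N) · H(M|N=·).
  N=a: p=0.2700, H(M|N=a) = 1.5012
  N=b: p=0.1300, H(M|N=b) = 1.2389
  N=c: p=0.6000, H(M|N=c) = 1.4978
Weighted sum = 1.465 bits.

1.465 bits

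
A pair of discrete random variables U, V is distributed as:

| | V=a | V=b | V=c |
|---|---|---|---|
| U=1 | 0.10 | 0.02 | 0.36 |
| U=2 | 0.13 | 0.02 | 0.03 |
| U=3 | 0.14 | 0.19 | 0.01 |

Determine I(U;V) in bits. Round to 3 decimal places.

0.488 bits

Marginals: p(U) = (0.4800, 0.1800, 0.3400), p(V) = (0.3700, 0.2300, 0.4000).
I(U;V) = Σ p(x,y)·log₂[p(x,y)/(p(x)p(y))].
  (1,a): 0.10·log₂(0.5631) = -0.0829
  (1,b): 0.02·log₂(0.1812) = -0.0493
  (1,c): 0.36·log₂(1.8750) = 0.3265
  (2,a): 0.13·log₂(1.9520) = 0.1254
  (2,b): 0.02·log₂(0.4831) = -0.0210
  (2,c): 0.03·log₂(0.4167) = -0.0379
  (3,a): 0.14·log₂(1.1129) = 0.0216
  (3,b): 0.19·log₂(2.4297) = 0.2433
  (3,c): 0.01·log₂(0.0735) = -0.0377
Sum = 0.488 bits.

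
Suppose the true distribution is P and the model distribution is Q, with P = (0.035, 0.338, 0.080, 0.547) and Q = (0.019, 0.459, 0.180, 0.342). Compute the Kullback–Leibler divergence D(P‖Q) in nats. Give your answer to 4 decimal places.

D(P‖Q) = Σ p·ln(p/q).
  0.035·ln(0.035/0.019) = 0.02138
  0.338·ln(0.338/0.459) = -0.10343
  0.080·ln(0.080/0.180) = -0.06487
  0.547·ln(0.547/0.342) = 0.25689
D(P‖Q) = 0.1100 nats.

0.1100 nats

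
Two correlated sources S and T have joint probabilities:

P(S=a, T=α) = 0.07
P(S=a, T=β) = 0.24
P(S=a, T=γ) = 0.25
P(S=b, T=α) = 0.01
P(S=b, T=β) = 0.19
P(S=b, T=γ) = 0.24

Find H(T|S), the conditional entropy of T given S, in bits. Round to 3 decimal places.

1.289 bits

Marginals: p(S) = (0.5600, 0.4400), p(T) = (0.0800, 0.4300, 0.4900).
H(T|S) = Σ p(S) · H(T|S=·).
  S=a: p=0.5600, H(T|S=a) = 1.4183
  S=b: p=0.4400, H(T|S=b) = 1.1242
Weighted sum = 1.289 bits.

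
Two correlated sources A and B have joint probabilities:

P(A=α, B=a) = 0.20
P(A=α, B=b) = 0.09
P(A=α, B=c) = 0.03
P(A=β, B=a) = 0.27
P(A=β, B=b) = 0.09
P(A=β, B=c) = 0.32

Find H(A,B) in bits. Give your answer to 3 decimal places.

H(A,B) = −Σ p(x,y)·log₂ p(x,y) over all 6 cells.
  cell (α,a): −0.20·log₂0.20 = 0.4644
  cell (α,b): −0.09·log₂0.09 = 0.3127
  cell (α,c): −0.03·log₂0.03 = 0.1518
  cell (β,a): −0.27·log₂0.27 = 0.5100
  cell (β,b): −0.09·log₂0.09 = 0.3127
  cell (β,c): −0.32·log₂0.32 = 0.5260
Sum = 2.278 bits.

2.278 bits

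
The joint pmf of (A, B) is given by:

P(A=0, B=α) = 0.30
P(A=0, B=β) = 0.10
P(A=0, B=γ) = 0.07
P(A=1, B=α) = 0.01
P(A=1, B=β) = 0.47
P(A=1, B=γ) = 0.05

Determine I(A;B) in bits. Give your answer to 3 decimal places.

0.434 bits

Marginals: p(A) = (0.4700, 0.5300), p(B) = (0.3100, 0.5700, 0.1200).
I(A;B) = Σ p(x,y)·log₂[p(x,y)/(p(x)p(y))].
  (0,α): 0.30·log₂(2.0590) = 0.3126
  (0,β): 0.10·log₂(0.3733) = -0.1422
  (0,γ): 0.07·log₂(1.2411) = 0.0218
  (1,α): 0.01·log₂(0.0609) = -0.0404
  (1,β): 0.47·log₂(1.5558) = 0.2997
  (1,γ): 0.05·log₂(0.7862) = -0.0174
Sum = 0.434 bits.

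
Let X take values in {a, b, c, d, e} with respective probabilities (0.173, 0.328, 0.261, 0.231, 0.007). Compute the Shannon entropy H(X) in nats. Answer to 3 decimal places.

1.393 nats

H(X) = −Σ p·ln p.
  −(0.173)·ln(0.173) = 0.3035
  −(0.328)·ln(0.328) = 0.3656
  −(0.261)·ln(0.261) = 0.3506
  −(0.231)·ln(0.231) = 0.3385
  −(0.007)·ln(0.007) = 0.0347
Sum: 0.3035 + 0.3656 + 0.3506 + 0.3385 + 0.0347 = 1.393 nats.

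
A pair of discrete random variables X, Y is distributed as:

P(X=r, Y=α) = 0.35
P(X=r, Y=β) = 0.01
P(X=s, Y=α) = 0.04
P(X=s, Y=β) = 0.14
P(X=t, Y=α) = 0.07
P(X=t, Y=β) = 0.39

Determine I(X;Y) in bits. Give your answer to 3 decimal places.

0.509 bits

Marginals: p(X) = (0.3600, 0.1800, 0.4600), p(Y) = (0.4600, 0.5400).
I(X;Y) = Σ p(x,y)·log₂[p(x,y)/(p(x)p(y))].
  (r,α): 0.35·log₂(2.1135) = 0.3779
  (r,β): 0.01·log₂(0.0514) = -0.0428
  (s,α): 0.04·log₂(0.4831) = -0.0420
  (s,β): 0.14·log₂(1.4403) = 0.0737
  (t,α): 0.07·log₂(0.3308) = -0.1117
  (t,β): 0.39·log₂(1.5700) = 0.2538
Sum = 0.509 bits.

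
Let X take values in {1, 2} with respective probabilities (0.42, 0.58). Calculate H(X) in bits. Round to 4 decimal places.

0.9815 bits

H(X) = −Σ p·log₂ p.
  −(0.42)·log₂(0.42) = 0.52565
  −(0.58)·log₂(0.58) = 0.45581
Sum: 0.52565 + 0.45581 = 0.9815 bits.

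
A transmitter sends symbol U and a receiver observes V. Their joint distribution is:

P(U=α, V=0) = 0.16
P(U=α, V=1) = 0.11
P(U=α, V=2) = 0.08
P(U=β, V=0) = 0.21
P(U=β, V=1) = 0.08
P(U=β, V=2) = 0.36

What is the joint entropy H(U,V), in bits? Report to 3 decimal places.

H(U,V) = −Σ p(x,y)·log₂ p(x,y) over all 6 cells.
  cell (α,0): −0.16·log₂0.16 = 0.4230
  cell (α,1): −0.11·log₂0.11 = 0.3503
  cell (α,2): −0.08·log₂0.08 = 0.2915
  cell (β,0): −0.21·log₂0.21 = 0.4728
  cell (β,1): −0.08·log₂0.08 = 0.2915
  cell (β,2): −0.36·log₂0.36 = 0.5306
Sum = 2.360 bits.

2.360 bits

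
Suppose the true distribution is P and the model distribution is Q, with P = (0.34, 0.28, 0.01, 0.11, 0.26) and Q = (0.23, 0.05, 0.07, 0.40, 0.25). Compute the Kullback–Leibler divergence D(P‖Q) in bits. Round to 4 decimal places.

D(P‖Q) = Σ p·log₂(p/q).
  0.34·log₂(0.34/0.23) = 0.19173
  0.28·log₂(0.28/0.05) = 0.69592
  0.01·log₂(0.01/0.07) = -0.02807
  0.11·log₂(0.11/0.40) = -0.20487
  0.26·log₂(0.26/0.25) = 0.01471
D(P‖Q) = 0.6694 bits.

0.6694 bits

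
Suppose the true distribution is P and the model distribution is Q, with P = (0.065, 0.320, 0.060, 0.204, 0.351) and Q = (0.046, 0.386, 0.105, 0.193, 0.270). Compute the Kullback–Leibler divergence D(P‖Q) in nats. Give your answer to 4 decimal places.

D(P‖Q) = Σ p·ln(p/q).
  0.065·ln(0.065/0.046) = 0.02247
  0.320·ln(0.320/0.386) = -0.06001
  0.060·ln(0.060/0.105) = -0.03358
  0.204·ln(0.204/0.193) = 0.01131
  0.351·ln(0.351/0.270) = 0.09209
D(P‖Q) = 0.0323 nats.

0.0323 nats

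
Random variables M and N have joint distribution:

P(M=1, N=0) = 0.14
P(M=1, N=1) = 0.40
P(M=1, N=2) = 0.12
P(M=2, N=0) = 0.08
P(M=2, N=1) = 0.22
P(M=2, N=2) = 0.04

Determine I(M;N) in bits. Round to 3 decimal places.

0.005 bits

Marginals: p(M) = (0.6600, 0.3400), p(N) = (0.2200, 0.6200, 0.1600).
I(M;N) = Σ p(x,y)·log₂[p(x,y)/(p(x)p(y))].
  (1,0): 0.14·log₂(0.9642) = -0.0074
  (1,1): 0.40·log₂(0.9775) = -0.0131
  (1,2): 0.12·log₂(1.1364) = 0.0221
  (2,0): 0.08·log₂(1.0695) = 0.0078
  (2,1): 0.22·log₂(1.0436) = 0.0136
  (2,2): 0.04·log₂(0.7353) = -0.0177
Sum = 0.005 bits.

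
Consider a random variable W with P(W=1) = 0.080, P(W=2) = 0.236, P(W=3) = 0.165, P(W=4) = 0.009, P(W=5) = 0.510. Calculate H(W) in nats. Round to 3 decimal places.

1.226 nats

H(W) = −Σ p·ln p.
  −(0.080)·ln(0.080) = 0.2021
  −(0.236)·ln(0.236) = 0.3408
  −(0.165)·ln(0.165) = 0.2973
  −(0.009)·ln(0.009) = 0.0424
  −(0.510)·ln(0.510) = 0.3434
Sum: 0.2021 + 0.3408 + 0.2973 + 0.0424 + 0.3434 = 1.226 nats.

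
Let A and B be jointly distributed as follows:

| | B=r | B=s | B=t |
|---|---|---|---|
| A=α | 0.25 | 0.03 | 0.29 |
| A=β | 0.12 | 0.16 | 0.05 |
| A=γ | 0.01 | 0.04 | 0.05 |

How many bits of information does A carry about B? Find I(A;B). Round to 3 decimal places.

0.226 bits

Marginals: p(A) = (0.5700, 0.3300, 0.1000), p(B) = (0.3800, 0.2300, 0.3900).
I(A;B) = H(A) + H(B) − H(A,B).
H(A) = 1.3223, H(B) = 1.5479, H(A,B) = 2.6441.
I(A;B) = 1.3223 + 1.5479 − 2.6441 = 0.226 bits.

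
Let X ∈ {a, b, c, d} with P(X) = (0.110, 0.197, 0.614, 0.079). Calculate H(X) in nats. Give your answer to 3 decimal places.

H(X) = −Σ p·ln p.
  −(0.110)·ln(0.110) = 0.2428
  −(0.197)·ln(0.197) = 0.3200
  −(0.614)·ln(0.614) = 0.2995
  −(0.079)·ln(0.079) = 0.2005
Sum: 0.2428 + 0.3200 + 0.2995 + 0.2005 = 1.063 nats.

1.063 nats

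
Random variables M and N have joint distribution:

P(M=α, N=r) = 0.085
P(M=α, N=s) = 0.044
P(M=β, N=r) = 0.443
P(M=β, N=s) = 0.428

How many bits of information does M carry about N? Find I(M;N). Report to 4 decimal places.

Marginals: p(M) = (0.1290, 0.8710), p(N) = (0.5280, 0.4720).
I(M;N) = Σ p(x,y)·log₂[p(x,y)/(p(x)p(y))].
  (α,r): 0.085·log₂(1.2479) = 0.02716
  (α,s): 0.044·log₂(0.7226) = -0.02062
  (β,r): 0.443·log₂(0.9633) = -0.02391
  (β,s): 0.428·log₂(1.0411) = 0.02486
Sum = 0.0075 bits.

0.0075 bits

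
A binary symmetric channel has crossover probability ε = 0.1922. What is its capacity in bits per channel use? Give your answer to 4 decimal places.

Binary symmetric channel: C = 1 − h₂(ε) where h₂ is the binary entropy function.
h₂(0.1922) = −0.1922·log₂0.1922 − 0.8078·log₂0.8078 = 0.7061.
C = 1 − 0.7061 = 0.2939 bits per channel use.

0.2939 bits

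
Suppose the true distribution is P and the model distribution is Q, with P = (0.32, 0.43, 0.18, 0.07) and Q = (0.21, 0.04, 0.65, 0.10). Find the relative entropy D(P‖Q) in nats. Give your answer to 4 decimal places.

D(P‖Q) = Σ p·ln(p/q).
  0.32·ln(0.32/0.21) = 0.13479
  0.43·ln(0.43/0.04) = 1.02121
  0.18·ln(0.18/0.65) = -0.23112
  0.07·ln(0.07/0.10) = -0.02497
D(P‖Q) = 0.8999 nats.

0.8999 nats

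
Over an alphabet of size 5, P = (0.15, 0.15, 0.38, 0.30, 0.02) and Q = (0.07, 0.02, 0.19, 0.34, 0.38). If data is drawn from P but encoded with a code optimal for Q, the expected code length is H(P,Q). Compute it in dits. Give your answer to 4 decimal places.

H(P,Q) = −Σ p·log₁₀ q.
  −0.15·log₁₀(0.07) = 0.17324
  −0.15·log₁₀(0.02) = 0.25485
  −0.38·log₁₀(0.19) = 0.27407
  −0.30·log₁₀(0.34) = 0.14056
  −0.02·log₁₀(0.38) = 0.00840
H(P,Q) = 0.8511 dits.

0.8511 dits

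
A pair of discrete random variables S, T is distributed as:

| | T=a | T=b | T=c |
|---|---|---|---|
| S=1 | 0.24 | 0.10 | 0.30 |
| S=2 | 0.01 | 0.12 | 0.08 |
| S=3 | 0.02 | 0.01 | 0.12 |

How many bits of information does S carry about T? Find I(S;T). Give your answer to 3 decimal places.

0.174 bits

Marginals: p(S) = (0.6400, 0.2100, 0.1500), p(T) = (0.2700, 0.2300, 0.5000).
I(S;T) = H(S) + H(T) − H(S,T).
H(S) = 1.2954, H(T) = 1.4977, H(S,T) = 2.6188.
I(S;T) = 1.2954 + 1.4977 − 2.6188 = 0.174 bits.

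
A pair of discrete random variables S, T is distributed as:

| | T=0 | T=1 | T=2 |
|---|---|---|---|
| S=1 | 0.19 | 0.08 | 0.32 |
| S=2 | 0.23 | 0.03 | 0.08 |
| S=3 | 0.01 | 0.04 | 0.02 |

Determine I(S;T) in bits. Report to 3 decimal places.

0.138 bits

Marginals: p(S) = (0.5900, 0.3400, 0.0700), p(T) = (0.4300, 0.1500, 0.4200).
I(S;T) = Σ p(x,y)·log₂[p(x,y)/(p(x)p(y))].
  (1,0): 0.19·log₂(0.7489) = -0.0793
  (1,1): 0.08·log₂(0.9040) = -0.0117
  (1,2): 0.32·log₂(1.2914) = 0.1180
  (2,0): 0.23·log₂(1.5732) = 0.1503
  (2,1): 0.03·log₂(0.5882) = -0.0230
  (2,2): 0.08·log₂(0.5602) = -0.0669
  (3,0): 0.01·log₂(0.3322) = -0.0159
  (3,1): 0.04·log₂(3.8095) = 0.0772
  (3,2): 0.02·log₂(0.6803) = -0.0111
Sum = 0.138 bits.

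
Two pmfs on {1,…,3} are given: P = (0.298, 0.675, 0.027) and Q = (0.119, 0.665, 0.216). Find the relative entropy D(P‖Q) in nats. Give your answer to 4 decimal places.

D(P‖Q) = Σ p·ln(p/q).
  0.298·ln(0.298/0.119) = 0.27356
  0.675·ln(0.675/0.665) = 0.01007
  0.027·ln(0.027/0.216) = -0.05614
D(P‖Q) = 0.2275 nats.

0.2275 nats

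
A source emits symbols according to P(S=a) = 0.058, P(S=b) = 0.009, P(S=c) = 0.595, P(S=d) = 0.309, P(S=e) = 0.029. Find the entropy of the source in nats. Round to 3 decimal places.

0.982 nats

H(S) = −Σ p·ln p.
  −(0.058)·ln(0.058) = 0.1651
  −(0.009)·ln(0.009) = 0.0424
  −(0.595)·ln(0.595) = 0.3089
  −(0.309)·ln(0.309) = 0.3629
  −(0.029)·ln(0.029) = 0.1027
Sum: 0.1651 + 0.0424 + 0.3089 + 0.3629 + 0.1027 = 0.982 nats.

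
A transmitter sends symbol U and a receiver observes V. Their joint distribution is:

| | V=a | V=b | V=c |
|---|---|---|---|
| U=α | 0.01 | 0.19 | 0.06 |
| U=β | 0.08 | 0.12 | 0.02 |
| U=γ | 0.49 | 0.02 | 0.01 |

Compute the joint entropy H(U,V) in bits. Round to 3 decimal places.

H(U,V) = −Σ p(x,y)·log₂ p(x,y) over all 9 cells.
  cell (α,a): −0.01·log₂0.01 = 0.0664
  cell (α,b): −0.19·log₂0.19 = 0.4552
  cell (α,c): −0.06·log₂0.06 = 0.2435
  cell (β,a): −0.08·log₂0.08 = 0.2915
  cell (β,b): −0.12·log₂0.12 = 0.3671
  cell (β,c): −0.02·log₂0.02 = 0.1129
  cell (γ,a): −0.49·log₂0.49 = 0.5043
  cell (γ,b): −0.02·log₂0.02 = 0.1129
  cell (γ,c): −0.01·log₂0.01 = 0.0664
Sum = 2.220 bits.

2.220 bits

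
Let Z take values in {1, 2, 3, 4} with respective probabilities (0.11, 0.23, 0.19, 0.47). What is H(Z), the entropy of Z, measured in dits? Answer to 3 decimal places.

0.543 dits

H(Z) = −Σ p·log₁₀ p.
  −(0.11)·log₁₀(0.11) = 0.1054
  −(0.23)·log₁₀(0.23) = 0.1468
  −(0.19)·log₁₀(0.19) = 0.1370
  −(0.47)·log₁₀(0.47) = 0.1541
Sum: 0.1054 + 0.1468 + 0.1370 + 0.1541 = 0.543 dits.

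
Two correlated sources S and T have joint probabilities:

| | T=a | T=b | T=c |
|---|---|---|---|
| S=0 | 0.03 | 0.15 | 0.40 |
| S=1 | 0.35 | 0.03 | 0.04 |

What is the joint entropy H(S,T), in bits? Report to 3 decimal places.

1.959 bits

H(S,T) = −Σ p(x,y)·log₂ p(x,y) over all 6 cells.
  cell (0,a): −0.03·log₂0.03 = 0.1518
  cell (0,b): −0.15·log₂0.15 = 0.4105
  cell (0,c): −0.40·log₂0.40 = 0.5288
  cell (1,a): −0.35·log₂0.35 = 0.5301
  cell (1,b): −0.03·log₂0.03 = 0.1518
  cell (1,c): −0.04·log₂0.04 = 0.1858
Sum = 1.959 bits.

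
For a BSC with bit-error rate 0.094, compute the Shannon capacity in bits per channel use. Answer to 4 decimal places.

Binary symmetric channel: C = 1 − h₂(ε) where h₂ is the binary entropy function.
h₂(0.094) = −0.094·log₂0.094 − 0.906·log₂0.906 = 0.4497.
C = 1 − 0.4497 = 0.5503 bits per channel use.

0.5503 bits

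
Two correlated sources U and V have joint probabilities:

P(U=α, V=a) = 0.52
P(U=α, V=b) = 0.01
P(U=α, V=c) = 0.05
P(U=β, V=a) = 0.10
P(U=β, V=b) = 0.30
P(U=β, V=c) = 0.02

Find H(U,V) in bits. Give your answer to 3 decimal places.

1.739 bits

H(U,V) = −Σ p(x,y)·log₂ p(x,y) over all 6 cells.
  cell (α,a): −0.52·log₂0.52 = 0.4906
  cell (α,b): −0.01·log₂0.01 = 0.0664
  cell (α,c): −0.05·log₂0.05 = 0.2161
  cell (β,a): −0.10·log₂0.10 = 0.3322
  cell (β,b): −0.30·log₂0.30 = 0.5211
  cell (β,c): −0.02·log₂0.02 = 0.1129
Sum = 1.739 bits.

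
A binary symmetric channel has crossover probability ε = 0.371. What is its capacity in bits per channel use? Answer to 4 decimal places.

0.0486 bits

Binary symmetric channel: C = 1 − h₂(ε) where h₂ is the binary entropy function.
h₂(0.371) = −0.371·log₂0.371 − 0.629·log₂0.629 = 0.9514.
C = 1 − 0.9514 = 0.0486 bits per channel use.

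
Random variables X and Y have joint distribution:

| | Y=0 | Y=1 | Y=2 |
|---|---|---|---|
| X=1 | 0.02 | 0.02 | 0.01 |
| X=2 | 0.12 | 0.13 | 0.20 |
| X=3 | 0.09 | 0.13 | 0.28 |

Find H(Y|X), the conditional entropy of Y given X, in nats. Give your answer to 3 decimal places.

1.027 nats

Chain rule: H(Y|X) = H(X,Y) − H(X).
Marginals: p(X) = (0.0500, 0.4500, 0.5000), p(Y) = (0.2300, 0.2800, 0.4900).
H(X,Y) = 1.8825 nats; H(X) = 0.8557 nats.
H(Y|X) = 1.8825 − 0.8557 = 1.027 nats.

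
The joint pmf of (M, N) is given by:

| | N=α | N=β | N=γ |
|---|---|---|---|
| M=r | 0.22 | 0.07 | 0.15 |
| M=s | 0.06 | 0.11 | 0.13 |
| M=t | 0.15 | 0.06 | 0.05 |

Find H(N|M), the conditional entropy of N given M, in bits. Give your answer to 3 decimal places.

1.459 bits

Marginals: p(M) = (0.4400, 0.3000, 0.2600), p(N) = (0.4300, 0.2400, 0.3300).
H(N|M) = Σ p(M) · H(N|M=·).
  M=r: p=0.4400, H(N|M=r) = 1.4512
  M=s: p=0.3000, H(N|M=s) = 1.5179
  M=t: p=0.2600, H(N|M=t) = 1.4034
Weighted sum = 1.459 bits.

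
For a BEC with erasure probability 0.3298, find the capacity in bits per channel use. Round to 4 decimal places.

0.6702 bits

Binary erasure channel: capacity C = 1 − ε.
C = 1 − 0.3298 = 0.6702 bits per channel use.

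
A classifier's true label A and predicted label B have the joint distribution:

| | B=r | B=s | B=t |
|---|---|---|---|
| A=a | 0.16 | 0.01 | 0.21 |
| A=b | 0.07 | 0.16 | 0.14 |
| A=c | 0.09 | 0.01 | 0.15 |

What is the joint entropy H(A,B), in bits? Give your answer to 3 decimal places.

H(A,B) = −Σ p(x,y)·log₂ p(x,y) over all 9 cells.
  cell (a,r): −0.16·log₂0.16 = 0.4230
  cell (a,s): −0.01·log₂0.01 = 0.0664
  cell (a,t): −0.21·log₂0.21 = 0.4728
  cell (b,r): −0.07·log₂0.07 = 0.2686
  cell (b,s): −0.16·log₂0.16 = 0.4230
  cell (b,t): −0.14·log₂0.14 = 0.3971
  cell (c,r): −0.09·log₂0.09 = 0.3127
  cell (c,s): −0.01·log₂0.01 = 0.0664
  cell (c,t): −0.15·log₂0.15 = 0.4105
Sum = 2.841 bits.

2.841 bits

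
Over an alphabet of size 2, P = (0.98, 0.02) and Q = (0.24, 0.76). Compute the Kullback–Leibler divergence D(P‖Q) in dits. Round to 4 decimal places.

D(P‖Q) = Σ p·log₁₀(p/q).
  0.98·log₁₀(0.98/0.24) = 0.59879
  0.02·log₁₀(0.02/0.76) = -0.03160
D(P‖Q) = 0.5672 dits.

0.5672 dits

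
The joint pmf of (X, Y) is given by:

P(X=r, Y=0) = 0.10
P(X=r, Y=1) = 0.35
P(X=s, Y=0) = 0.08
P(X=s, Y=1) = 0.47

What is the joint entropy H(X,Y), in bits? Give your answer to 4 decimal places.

H(X,Y) = −Σ p(x,y)·log₂ p(x,y) over all 4 cells.
  cell (r,0): −0.10·log₂0.10 = 0.33219
  cell (r,1): −0.35·log₂0.35 = 0.53010
  cell (s,0): −0.08·log₂0.08 = 0.29151
  cell (s,1): −0.47·log₂0.47 = 0.51196
Sum = 1.6658 bits.

1.6658 bits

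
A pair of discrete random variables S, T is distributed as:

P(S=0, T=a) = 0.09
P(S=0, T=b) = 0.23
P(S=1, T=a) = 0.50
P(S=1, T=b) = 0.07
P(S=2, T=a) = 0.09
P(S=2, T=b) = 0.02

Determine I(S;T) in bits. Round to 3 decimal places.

0.249 bits

Marginals: p(S) = (0.3200, 0.5700, 0.1100), p(T) = (0.6800, 0.3200).
I(S;T) = H(S) + H(T) − H(S,T).
H(S) = 1.3386, H(T) = 0.9044, H(S,T) = 1.9944.
I(S;T) = 1.3386 + 0.9044 − 1.9944 = 0.249 bits.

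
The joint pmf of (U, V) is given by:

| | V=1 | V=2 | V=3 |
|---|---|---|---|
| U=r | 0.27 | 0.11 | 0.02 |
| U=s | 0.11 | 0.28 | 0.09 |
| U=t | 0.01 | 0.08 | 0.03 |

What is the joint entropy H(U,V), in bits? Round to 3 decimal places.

H(U,V) = −Σ p(x,y)·log₂ p(x,y) over all 9 cells.
  cell (r,1): −0.27·log₂0.27 = 0.5100
  cell (r,2): −0.11·log₂0.11 = 0.3503
  cell (r,3): −0.02·log₂0.02 = 0.1129
  cell (s,1): −0.11·log₂0.11 = 0.3503
  cell (s,2): −0.28·log₂0.28 = 0.5142
  cell (s,3): −0.09·log₂0.09 = 0.3127
  cell (t,1): −0.01·log₂0.01 = 0.0664
  cell (t,2): −0.08·log₂0.08 = 0.2915
  cell (t,3): −0.03·log₂0.03 = 0.1518
Sum = 2.660 bits.

2.660 bits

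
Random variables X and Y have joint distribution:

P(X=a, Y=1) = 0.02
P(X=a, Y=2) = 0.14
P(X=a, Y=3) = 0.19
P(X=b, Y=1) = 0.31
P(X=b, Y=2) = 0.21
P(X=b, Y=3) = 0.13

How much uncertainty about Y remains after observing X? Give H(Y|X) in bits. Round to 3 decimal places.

1.410 bits

Chain rule: H(Y|X) = H(X,Y) − H(X).
Marginals: p(X) = (0.3500, 0.6500), p(Y) = (0.3300, 0.3500, 0.3200).
H(X,Y) = 2.3445 bits; H(X) = 0.9341 bits.
H(Y|X) = 2.3445 − 0.9341 = 1.410 bits.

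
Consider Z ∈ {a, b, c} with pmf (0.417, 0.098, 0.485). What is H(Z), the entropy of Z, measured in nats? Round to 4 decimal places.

H(Z) = −Σ p·ln p.
  −(0.417)·ln(0.417) = 0.36474
  −(0.098)·ln(0.098) = 0.22763
  −(0.485)·ln(0.485) = 0.35095
Sum: 0.36474 + 0.22763 + 0.35095 = 0.9433 nats.

0.9433 nats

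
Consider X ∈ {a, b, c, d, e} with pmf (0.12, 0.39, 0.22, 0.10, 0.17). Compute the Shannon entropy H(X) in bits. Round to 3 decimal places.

2.144 bits

H(X) = −Σ p·log₂ p.
  −(0.12)·log₂(0.12) = 0.3671
  −(0.39)·log₂(0.39) = 0.5298
  −(0.22)·log₂(0.22) = 0.4806
  −(0.10)·log₂(0.10) = 0.3322
  −(0.17)·log₂(0.17) = 0.4346
Sum: 0.3671 + 0.5298 + 0.4806 + 0.3322 + 0.4346 = 2.144 bits.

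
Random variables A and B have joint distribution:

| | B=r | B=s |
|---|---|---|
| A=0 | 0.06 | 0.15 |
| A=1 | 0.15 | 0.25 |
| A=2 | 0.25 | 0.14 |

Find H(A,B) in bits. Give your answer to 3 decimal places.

H(A,B) = −Σ p(x,y)·log₂ p(x,y) over all 6 cells.
  cell (0,r): −0.06·log₂0.06 = 0.2435
  cell (0,s): −0.15·log₂0.15 = 0.4105
  cell (1,r): −0.15·log₂0.15 = 0.4105
  cell (1,s): −0.25·log₂0.25 = 0.5000
  cell (2,r): −0.25·log₂0.25 = 0.5000
  cell (2,s): −0.14·log₂0.14 = 0.3971
Sum = 2.462 bits.

2.462 bits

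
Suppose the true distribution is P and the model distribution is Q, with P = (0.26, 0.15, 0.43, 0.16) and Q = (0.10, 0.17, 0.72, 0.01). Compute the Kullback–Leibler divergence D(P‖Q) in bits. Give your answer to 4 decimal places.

D(P‖Q) = Σ p·log₂(p/q).
  0.26·log₂(0.26/0.10) = 0.35841
  0.15·log₂(0.15/0.17) = -0.02709
  0.43·log₂(0.43/0.72) = -0.31977
  0.16·log₂(0.16/0.01) = 0.64000
D(P‖Q) = 0.6516 bits.

0.6516 bits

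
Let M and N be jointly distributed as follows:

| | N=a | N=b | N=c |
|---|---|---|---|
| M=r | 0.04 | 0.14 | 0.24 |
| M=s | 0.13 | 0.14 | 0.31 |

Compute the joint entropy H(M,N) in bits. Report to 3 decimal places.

2.381 bits

H(M,N) = −Σ p(x,y)·log₂ p(x,y) over all 6 cells.
  cell (r,a): −0.04·log₂0.04 = 0.1858
  cell (r,b): −0.14·log₂0.14 = 0.3971
  cell (r,c): −0.24·log₂0.24 = 0.4941
  cell (s,a): −0.13·log₂0.13 = 0.3826
  cell (s,b): −0.14·log₂0.14 = 0.3971
  cell (s,c): −0.31·log₂0.31 = 0.5238
Sum = 2.381 bits.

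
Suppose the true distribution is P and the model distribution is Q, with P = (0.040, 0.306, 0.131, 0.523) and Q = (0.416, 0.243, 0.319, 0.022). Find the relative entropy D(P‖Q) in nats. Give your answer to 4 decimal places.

1.5174 nats

D(P‖Q) = Σ p·ln(p/q).
  0.040·ln(0.040/0.416) = -0.09367
  0.306·ln(0.306/0.243) = 0.07054
  0.131·ln(0.131/0.319) = -0.11659
  0.523·ln(0.523/0.022) = 1.65715
D(P‖Q) = 1.5174 nats.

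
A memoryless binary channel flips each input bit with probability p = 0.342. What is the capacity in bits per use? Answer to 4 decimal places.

Binary symmetric channel: C = 1 − h₂(ε) where h₂ is the binary entropy function.
h₂(0.342) = −0.342·log₂0.342 − 0.658·log₂0.658 = 0.9267.
C = 1 − 0.9267 = 0.0733 bits per channel use.

0.0733 bits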